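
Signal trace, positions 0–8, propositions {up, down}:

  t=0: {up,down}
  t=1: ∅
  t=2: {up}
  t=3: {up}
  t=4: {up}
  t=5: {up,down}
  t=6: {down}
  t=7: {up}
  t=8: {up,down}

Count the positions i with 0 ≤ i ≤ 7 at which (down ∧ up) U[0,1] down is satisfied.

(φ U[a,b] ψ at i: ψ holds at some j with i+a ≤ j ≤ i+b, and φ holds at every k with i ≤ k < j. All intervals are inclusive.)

Evaluate at each i in [0,7]:
  i=0: ✓ (rhs at j=0)
  i=1: ✗ (no rhs in [1,2])
  i=2: ✗ (no rhs in [2,3])
  i=3: ✗ (no rhs in [3,4])
  i=4: ✗ (lhs fails at k=4 before rhs at j=5)
  i=5: ✓ (rhs at j=5)
  i=6: ✓ (rhs at j=6)
  i=7: ✗ (lhs fails at k=7 before rhs at j=8)
Positions where it holds: {0, 5, 6} → 3.

3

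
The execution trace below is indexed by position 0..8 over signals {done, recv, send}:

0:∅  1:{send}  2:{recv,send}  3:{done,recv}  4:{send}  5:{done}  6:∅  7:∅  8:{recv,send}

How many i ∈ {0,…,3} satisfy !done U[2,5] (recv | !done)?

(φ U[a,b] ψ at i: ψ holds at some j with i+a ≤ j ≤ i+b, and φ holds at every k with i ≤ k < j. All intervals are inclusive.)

2

Evaluate at each i in [0,3]:
  i=0: ✓ (rhs at j=2; lhs holds on [0,1])
  i=1: ✓ (rhs at j=3; lhs holds on [1,2])
  i=2: ✗ (lhs fails at k=3 before rhs at j=4)
  i=3: ✗ (lhs fails at k=3 before rhs at j=6)
Positions where it holds: {0, 1} → 2.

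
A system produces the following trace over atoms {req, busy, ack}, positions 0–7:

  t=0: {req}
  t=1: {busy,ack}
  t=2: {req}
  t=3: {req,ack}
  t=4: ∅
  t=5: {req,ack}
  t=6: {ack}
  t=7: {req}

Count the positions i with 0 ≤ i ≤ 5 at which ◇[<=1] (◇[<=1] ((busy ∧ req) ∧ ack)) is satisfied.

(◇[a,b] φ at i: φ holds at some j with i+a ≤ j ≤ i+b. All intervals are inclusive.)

Evaluate at each i in [0,5]:
  i=0: ✗ (none in [0,1])
  i=1: ✗ (none in [1,2])
  i=2: ✗ (none in [2,3])
  i=3: ✗ (none in [3,4])
  i=4: ✗ (none in [4,5])
  i=5: ✗ (none in [5,6])
Positions where it holds: {} → 0.

0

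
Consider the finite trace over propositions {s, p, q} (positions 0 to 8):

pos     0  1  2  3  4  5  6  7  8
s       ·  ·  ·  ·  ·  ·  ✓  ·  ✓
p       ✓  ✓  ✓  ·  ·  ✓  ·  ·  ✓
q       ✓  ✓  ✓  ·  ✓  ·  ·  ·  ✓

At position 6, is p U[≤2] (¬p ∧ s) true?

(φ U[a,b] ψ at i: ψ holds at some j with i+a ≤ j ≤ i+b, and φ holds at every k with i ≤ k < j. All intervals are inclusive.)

Need some j in [6,8] with (¬p ∧ s), and p at every k in [6,j-1].
  j=6: (¬p ∧ s) holds; no prefix to check → satisfied.

True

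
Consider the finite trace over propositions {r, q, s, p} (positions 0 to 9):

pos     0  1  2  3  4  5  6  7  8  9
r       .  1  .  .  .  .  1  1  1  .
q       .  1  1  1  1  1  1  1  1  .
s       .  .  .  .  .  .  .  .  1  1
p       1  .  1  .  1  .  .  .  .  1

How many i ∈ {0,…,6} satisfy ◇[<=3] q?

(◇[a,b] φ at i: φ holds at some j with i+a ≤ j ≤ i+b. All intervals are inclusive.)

7

Evaluate at each i in [0,6]:
  i=0: ✓ (witness j=1)
  i=1: ✓ (witness j=1)
  i=2: ✓ (witness j=2)
  i=3: ✓ (witness j=3)
  i=4: ✓ (witness j=4)
  i=5: ✓ (witness j=5)
  i=6: ✓ (witness j=6)
Positions where it holds: {0, 1, 2, 3, 4, 5, 6} → 7.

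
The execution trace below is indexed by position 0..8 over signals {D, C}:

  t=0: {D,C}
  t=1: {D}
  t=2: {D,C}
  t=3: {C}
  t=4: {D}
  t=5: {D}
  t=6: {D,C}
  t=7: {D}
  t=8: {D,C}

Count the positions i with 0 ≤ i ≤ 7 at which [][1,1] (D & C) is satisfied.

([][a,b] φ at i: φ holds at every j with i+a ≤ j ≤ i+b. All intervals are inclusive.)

3

Evaluate at each i in [0,7]:
  i=0: ✗ (fails at j=1)
  i=1: ✓ (all of [2,2])
  i=2: ✗ (fails at j=3)
  i=3: ✗ (fails at j=4)
  i=4: ✗ (fails at j=5)
  i=5: ✓ (all of [6,6])
  i=6: ✗ (fails at j=7)
  i=7: ✓ (all of [8,8])
Positions where it holds: {1, 5, 7} → 3.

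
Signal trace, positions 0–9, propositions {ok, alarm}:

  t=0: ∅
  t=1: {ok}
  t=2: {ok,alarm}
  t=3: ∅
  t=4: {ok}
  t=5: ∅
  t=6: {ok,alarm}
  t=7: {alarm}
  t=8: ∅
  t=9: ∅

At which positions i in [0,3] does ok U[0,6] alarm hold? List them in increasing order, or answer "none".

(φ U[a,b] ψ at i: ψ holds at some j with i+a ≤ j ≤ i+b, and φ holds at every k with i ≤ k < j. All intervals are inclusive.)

1, 2

Evaluate at each i in [0,3]:
  i=0: ✗ (lhs fails at k=0 before rhs at j=2)
  i=1: ✓ (rhs at j=2; lhs holds on [1,1])
  i=2: ✓ (rhs at j=2)
  i=3: ✗ (lhs fails at k=3 before rhs at j=6)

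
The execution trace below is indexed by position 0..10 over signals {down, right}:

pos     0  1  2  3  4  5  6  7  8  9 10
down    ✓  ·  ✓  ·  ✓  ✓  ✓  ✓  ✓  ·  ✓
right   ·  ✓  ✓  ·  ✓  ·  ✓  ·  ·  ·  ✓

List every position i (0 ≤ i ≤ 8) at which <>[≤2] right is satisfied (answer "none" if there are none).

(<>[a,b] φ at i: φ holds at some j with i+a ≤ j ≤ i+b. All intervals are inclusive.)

0, 1, 2, 3, 4, 5, 6, 8

Evaluate at each i in [0,8]:
  i=0: ✓ (witness j=1)
  i=1: ✓ (witness j=1)
  i=2: ✓ (witness j=2)
  i=3: ✓ (witness j=4)
  i=4: ✓ (witness j=4)
  i=5: ✓ (witness j=6)
  i=6: ✓ (witness j=6)
  i=7: ✗ (none in [7,9])
  i=8: ✓ (witness j=10)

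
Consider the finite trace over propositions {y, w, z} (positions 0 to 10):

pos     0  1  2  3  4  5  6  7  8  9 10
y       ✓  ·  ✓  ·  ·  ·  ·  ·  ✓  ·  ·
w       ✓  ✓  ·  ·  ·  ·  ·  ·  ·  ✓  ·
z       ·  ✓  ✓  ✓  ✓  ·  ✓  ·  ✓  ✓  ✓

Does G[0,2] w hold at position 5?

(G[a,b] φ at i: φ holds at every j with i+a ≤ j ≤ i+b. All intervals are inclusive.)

Check w at every j in [5,7]:
  j=5: false
  j=6: false
  j=7: false
Fails at j=5 → formula fails.

No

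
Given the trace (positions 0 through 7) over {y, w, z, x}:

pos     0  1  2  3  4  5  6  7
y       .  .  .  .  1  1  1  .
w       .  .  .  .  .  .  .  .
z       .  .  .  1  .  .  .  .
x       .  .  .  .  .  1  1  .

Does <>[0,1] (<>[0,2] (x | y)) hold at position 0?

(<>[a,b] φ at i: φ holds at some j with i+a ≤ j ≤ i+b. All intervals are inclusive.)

Check <>[0,2] (x | y) at each j in [0,1]:
  j=0: fails (none in [0,2])
  j=1: fails (none in [1,3])
No position in the window satisfies it → formula fails.

No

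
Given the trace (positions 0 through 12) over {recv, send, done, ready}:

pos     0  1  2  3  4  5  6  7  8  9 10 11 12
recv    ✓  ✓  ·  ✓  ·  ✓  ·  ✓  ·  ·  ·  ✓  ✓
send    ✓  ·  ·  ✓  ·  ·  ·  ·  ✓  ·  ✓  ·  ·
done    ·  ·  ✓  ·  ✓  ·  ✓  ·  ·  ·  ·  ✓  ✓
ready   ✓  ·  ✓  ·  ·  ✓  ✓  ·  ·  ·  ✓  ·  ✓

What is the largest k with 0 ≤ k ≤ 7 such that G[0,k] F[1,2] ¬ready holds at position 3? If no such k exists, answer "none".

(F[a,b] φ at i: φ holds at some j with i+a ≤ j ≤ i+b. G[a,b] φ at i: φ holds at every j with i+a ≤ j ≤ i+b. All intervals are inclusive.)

0

F[1,2] ¬ready must hold from j=3 onward; find where it first fails.
  j=3: holds
  j=4: fails
Holds on [3,3], so largest k = 0.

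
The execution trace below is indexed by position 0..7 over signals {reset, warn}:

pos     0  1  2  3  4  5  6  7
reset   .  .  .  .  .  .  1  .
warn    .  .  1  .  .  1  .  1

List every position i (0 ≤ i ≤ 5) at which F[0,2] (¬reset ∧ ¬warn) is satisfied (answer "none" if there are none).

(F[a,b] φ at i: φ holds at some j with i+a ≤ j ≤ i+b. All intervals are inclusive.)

0, 1, 2, 3, 4

Evaluate at each i in [0,5]:
  i=0: ✓ (witness j=0)
  i=1: ✓ (witness j=1)
  i=2: ✓ (witness j=3)
  i=3: ✓ (witness j=3)
  i=4: ✓ (witness j=4)
  i=5: ✗ (none in [5,7])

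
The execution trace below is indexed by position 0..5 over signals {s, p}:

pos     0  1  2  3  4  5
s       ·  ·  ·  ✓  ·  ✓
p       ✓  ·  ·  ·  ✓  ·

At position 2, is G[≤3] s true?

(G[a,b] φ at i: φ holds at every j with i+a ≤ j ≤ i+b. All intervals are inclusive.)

Check s at every j in [2,5]:
  j=2: false
  j=3: true
  j=4: false
  j=5: true
Fails at j=2 → formula fails.

Does not hold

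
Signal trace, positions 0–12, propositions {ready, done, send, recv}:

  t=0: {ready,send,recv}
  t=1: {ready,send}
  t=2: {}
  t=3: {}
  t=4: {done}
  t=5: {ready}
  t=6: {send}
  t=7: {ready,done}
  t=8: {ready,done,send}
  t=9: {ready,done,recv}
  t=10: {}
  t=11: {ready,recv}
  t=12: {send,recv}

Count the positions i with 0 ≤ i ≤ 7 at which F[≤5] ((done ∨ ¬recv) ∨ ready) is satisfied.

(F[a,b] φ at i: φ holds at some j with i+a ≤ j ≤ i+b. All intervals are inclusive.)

8

Evaluate at each i in [0,7]:
  i=0: ✓ (witness j=0)
  i=1: ✓ (witness j=1)
  i=2: ✓ (witness j=2)
  i=3: ✓ (witness j=3)
  i=4: ✓ (witness j=4)
  i=5: ✓ (witness j=5)
  i=6: ✓ (witness j=6)
  i=7: ✓ (witness j=7)
Positions where it holds: {0, 1, 2, 3, 4, 5, 6, 7} → 8.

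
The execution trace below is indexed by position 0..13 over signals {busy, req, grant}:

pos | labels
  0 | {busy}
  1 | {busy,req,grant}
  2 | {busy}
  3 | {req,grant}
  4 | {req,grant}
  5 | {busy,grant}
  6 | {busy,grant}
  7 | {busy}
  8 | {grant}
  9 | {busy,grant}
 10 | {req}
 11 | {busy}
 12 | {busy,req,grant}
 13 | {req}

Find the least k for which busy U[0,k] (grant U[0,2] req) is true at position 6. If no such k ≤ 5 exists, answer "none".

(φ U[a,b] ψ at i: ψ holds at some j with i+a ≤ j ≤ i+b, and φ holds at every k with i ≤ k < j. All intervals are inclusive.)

Need earliest j ≥ 6 with (grant U[0,2] req), and busy at every k in [6,j-1].
  j=6: rhs fails.
  j=7: rhs fails.
  j=8: rhs holds; lhs holds on [6,7]. k = 2.

2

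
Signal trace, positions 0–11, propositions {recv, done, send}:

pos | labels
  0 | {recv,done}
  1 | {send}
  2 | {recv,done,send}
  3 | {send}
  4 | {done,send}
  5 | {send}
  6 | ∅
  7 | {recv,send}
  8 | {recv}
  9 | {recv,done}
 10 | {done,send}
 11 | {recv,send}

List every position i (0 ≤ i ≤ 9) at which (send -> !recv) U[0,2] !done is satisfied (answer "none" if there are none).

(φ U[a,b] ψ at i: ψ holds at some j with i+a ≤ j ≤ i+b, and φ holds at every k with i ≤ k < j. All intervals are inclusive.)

0, 1, 3, 4, 5, 6, 7, 8, 9

Evaluate at each i in [0,9]:
  i=0: ✓ (rhs at j=1; lhs holds on [0,0])
  i=1: ✓ (rhs at j=1)
  i=2: ✗ (lhs fails at k=2 before rhs at j=3)
  i=3: ✓ (rhs at j=3)
  i=4: ✓ (rhs at j=5; lhs holds on [4,4])
  i=5: ✓ (rhs at j=5)
  i=6: ✓ (rhs at j=6)
  i=7: ✓ (rhs at j=7)
  i=8: ✓ (rhs at j=8)
  i=9: ✓ (rhs at j=11; lhs holds on [9,10])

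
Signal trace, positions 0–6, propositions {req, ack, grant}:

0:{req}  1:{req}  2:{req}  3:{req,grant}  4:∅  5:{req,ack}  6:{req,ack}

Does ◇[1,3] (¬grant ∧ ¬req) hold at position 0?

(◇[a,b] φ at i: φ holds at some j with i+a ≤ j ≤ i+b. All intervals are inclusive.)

Check (¬grant ∧ ¬req) at each j in [1,3]:
  j=1: false
  j=2: false
  j=3: false
No position in the window satisfies it → formula fails.

Does not hold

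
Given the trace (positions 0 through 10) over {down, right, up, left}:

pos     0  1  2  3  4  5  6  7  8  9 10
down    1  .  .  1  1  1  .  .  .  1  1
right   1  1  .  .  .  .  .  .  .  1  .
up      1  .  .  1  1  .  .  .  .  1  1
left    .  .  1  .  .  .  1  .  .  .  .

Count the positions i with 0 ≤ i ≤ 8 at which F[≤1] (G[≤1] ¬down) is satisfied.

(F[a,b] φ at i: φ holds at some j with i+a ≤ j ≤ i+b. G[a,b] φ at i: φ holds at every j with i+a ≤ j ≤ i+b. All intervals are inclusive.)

Evaluate at each i in [0,8]:
  i=0: ✓ (witness j=1)
  i=1: ✓ (witness j=1)
  i=2: ✗ (none in [2,3])
  i=3: ✗ (none in [3,4])
  i=4: ✗ (none in [4,5])
  i=5: ✓ (witness j=6)
  i=6: ✓ (witness j=6)
  i=7: ✓ (witness j=7)
  i=8: ✗ (none in [8,9])
Positions where it holds: {0, 1, 5, 6, 7} → 5.

5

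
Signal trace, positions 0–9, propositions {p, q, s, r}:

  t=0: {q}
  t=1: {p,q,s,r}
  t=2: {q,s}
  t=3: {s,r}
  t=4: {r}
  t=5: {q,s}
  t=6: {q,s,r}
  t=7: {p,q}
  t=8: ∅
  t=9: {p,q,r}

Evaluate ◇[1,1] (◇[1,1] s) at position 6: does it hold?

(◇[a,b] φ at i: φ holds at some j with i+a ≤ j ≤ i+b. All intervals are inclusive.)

No

Check ◇[1,1] s at each j in [7,7]:
  j=7: fails (none in [8,8])
No position in the window satisfies it → formula fails.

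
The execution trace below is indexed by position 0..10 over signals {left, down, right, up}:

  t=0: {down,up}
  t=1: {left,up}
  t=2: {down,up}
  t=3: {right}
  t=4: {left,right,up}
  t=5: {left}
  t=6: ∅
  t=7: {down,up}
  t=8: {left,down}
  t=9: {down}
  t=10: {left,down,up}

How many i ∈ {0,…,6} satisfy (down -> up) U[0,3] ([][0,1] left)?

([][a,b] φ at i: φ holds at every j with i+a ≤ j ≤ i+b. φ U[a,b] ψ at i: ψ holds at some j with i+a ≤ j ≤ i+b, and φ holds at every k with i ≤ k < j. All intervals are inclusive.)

4

Evaluate at each i in [0,6]:
  i=0: ✗ (no rhs in [0,3])
  i=1: ✓ (rhs at j=4; lhs holds on [1,3])
  i=2: ✓ (rhs at j=4; lhs holds on [2,3])
  i=3: ✓ (rhs at j=4; lhs holds on [3,3])
  i=4: ✓ (rhs at j=4)
  i=5: ✗ (no rhs in [5,8])
  i=6: ✗ (no rhs in [6,9])
Positions where it holds: {1, 2, 3, 4} → 4.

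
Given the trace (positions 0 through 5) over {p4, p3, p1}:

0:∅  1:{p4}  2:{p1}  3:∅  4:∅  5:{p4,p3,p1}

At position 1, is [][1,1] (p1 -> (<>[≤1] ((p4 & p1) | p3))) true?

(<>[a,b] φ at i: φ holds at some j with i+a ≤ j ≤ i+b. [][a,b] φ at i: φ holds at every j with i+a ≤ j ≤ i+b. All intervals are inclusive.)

Does not hold

Check (p1 -> (<>[≤1] ((p4 & p1) | p3))) at every j in [2,2]:
  j=2: antecedent true; consequent fails (none in [2,3]) → ✗
Fails at j=2 → formula fails.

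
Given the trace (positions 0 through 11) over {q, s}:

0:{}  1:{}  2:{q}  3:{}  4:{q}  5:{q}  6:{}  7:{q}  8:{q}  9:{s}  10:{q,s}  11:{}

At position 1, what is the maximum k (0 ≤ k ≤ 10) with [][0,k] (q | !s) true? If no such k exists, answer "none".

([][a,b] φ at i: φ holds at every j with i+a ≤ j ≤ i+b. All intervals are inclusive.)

(q | !s) must hold from j=1 onward; find where it first fails.
  j=1: holds
  j=2: holds
  j=3: holds
  j=4: holds
  j=5: holds
  j=6: holds
  j=7: holds
  j=8: holds
  j=9: fails
Holds on [1,8], so largest k = 7.

7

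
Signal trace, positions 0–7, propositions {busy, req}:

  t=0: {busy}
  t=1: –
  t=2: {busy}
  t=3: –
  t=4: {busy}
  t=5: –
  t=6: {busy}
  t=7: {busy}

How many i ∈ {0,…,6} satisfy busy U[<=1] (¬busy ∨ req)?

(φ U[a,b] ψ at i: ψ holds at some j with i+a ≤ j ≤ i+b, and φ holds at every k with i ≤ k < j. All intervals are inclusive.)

6

Evaluate at each i in [0,6]:
  i=0: ✓ (rhs at j=1; lhs holds on [0,0])
  i=1: ✓ (rhs at j=1)
  i=2: ✓ (rhs at j=3; lhs holds on [2,2])
  i=3: ✓ (rhs at j=3)
  i=4: ✓ (rhs at j=5; lhs holds on [4,4])
  i=5: ✓ (rhs at j=5)
  i=6: ✗ (no rhs in [6,7])
Positions where it holds: {0, 1, 2, 3, 4, 5} → 6.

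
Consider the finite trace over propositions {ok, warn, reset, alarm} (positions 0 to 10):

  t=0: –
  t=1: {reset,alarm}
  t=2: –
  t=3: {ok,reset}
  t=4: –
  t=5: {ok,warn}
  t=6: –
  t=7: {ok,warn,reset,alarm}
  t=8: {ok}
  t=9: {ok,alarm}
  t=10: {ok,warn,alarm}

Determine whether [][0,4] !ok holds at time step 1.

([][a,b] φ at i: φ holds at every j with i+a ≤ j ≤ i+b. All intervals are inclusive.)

Check !ok at every j in [1,5]:
  j=1: true
  j=2: true
  j=3: false
  j=4: true
  j=5: false
Fails at j=3 → formula fails.

No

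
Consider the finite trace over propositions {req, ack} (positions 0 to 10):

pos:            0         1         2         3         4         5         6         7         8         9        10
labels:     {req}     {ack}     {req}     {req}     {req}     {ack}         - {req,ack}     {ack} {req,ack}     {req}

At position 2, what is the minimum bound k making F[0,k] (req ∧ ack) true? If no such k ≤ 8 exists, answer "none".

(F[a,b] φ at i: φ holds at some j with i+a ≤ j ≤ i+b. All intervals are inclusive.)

5

Scan j = 2,3,… for (req ∧ ack):
  j=2: fails
  j=3: fails
  j=4: fails
  j=5: fails
  j=6: fails
  j=7: holds
First hit at j=7, so smallest k = 7-2 = 5.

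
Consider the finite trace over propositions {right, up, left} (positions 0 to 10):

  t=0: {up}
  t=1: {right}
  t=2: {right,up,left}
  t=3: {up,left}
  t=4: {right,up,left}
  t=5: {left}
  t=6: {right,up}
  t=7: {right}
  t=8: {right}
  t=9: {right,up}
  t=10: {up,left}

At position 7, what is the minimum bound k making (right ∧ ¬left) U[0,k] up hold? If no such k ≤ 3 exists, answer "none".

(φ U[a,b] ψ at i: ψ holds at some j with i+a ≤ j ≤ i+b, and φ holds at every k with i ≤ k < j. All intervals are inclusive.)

2

Need earliest j ≥ 7 with up, and (right ∧ ¬left) at every k in [7,j-1].
  j=7: rhs fails.
  j=8: rhs fails.
  j=9: rhs holds; lhs holds on [7,8]. k = 2.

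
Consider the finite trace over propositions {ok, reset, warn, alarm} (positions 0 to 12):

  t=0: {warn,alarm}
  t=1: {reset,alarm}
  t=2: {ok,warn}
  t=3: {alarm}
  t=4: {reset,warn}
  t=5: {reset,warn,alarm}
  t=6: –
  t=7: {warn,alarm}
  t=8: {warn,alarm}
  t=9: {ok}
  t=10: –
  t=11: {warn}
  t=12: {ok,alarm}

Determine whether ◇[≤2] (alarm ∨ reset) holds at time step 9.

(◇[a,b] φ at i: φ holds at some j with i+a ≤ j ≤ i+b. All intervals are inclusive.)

Does not hold

Check (alarm ∨ reset) at each j in [9,11]:
  j=9: false
  j=10: false
  j=11: false
No position in the window satisfies it → formula fails.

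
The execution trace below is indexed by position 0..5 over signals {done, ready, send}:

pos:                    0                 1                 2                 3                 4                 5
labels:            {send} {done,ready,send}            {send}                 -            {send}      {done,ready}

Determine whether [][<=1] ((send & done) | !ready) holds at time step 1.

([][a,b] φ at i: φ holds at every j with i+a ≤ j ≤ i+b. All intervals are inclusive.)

Check ((send & done) | !ready) at every j in [1,2]:
  j=1: true
  j=2: true
All positions satisfy it → formula holds.

Holds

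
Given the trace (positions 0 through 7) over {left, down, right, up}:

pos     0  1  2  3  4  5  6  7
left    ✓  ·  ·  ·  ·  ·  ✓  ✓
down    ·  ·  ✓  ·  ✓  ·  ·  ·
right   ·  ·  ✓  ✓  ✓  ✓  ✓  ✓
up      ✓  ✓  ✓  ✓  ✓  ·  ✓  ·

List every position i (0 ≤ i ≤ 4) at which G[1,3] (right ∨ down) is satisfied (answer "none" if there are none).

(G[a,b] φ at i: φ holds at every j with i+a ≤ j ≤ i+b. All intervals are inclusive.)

Evaluate at each i in [0,4]:
  i=0: ✗ (fails at j=1)
  i=1: ✓ (all of [2,4])
  i=2: ✓ (all of [3,5])
  i=3: ✓ (all of [4,6])
  i=4: ✓ (all of [5,7])

1, 2, 3, 4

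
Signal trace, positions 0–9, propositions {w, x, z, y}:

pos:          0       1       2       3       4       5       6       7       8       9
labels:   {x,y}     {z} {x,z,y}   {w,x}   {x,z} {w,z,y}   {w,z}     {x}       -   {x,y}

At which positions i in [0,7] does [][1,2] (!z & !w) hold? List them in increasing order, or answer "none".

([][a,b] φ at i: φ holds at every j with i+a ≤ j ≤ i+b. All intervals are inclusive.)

6, 7

Evaluate at each i in [0,7]:
  i=0: ✗ (fails at j=1)
  i=1: ✗ (fails at j=2)
  i=2: ✗ (fails at j=3)
  i=3: ✗ (fails at j=4)
  i=4: ✗ (fails at j=5)
  i=5: ✗ (fails at j=6)
  i=6: ✓ (all of [7,8])
  i=7: ✓ (all of [8,9])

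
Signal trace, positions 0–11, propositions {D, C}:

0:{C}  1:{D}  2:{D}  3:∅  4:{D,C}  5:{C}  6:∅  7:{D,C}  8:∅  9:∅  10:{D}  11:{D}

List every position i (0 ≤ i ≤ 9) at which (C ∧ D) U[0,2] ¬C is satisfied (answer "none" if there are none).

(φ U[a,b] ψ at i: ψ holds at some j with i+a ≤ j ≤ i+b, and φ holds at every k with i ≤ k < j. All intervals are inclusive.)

Evaluate at each i in [0,9]:
  i=0: ✗ (lhs fails at k=0 before rhs at j=1)
  i=1: ✓ (rhs at j=1)
  i=2: ✓ (rhs at j=2)
  i=3: ✓ (rhs at j=3)
  i=4: ✗ (lhs fails at k=5 before rhs at j=6)
  i=5: ✗ (lhs fails at k=5 before rhs at j=6)
  i=6: ✓ (rhs at j=6)
  i=7: ✓ (rhs at j=8; lhs holds on [7,7])
  i=8: ✓ (rhs at j=8)
  i=9: ✓ (rhs at j=9)

1, 2, 3, 6, 7, 8, 9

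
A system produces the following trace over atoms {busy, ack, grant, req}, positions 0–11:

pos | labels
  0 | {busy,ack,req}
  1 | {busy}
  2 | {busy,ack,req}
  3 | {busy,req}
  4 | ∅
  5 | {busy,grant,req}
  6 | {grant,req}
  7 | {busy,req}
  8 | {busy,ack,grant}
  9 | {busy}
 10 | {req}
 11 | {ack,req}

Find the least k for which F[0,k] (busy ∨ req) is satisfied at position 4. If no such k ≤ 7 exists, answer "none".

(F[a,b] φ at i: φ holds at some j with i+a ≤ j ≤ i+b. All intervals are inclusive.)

1

Scan j = 4,5,… for (busy ∨ req):
  j=4: fails
  j=5: holds
First hit at j=5, so smallest k = 5-4 = 1.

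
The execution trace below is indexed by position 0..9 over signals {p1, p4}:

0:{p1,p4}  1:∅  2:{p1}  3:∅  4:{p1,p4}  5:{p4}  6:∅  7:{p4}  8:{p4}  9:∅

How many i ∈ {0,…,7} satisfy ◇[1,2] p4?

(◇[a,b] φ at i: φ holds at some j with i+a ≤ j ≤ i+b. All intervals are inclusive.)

Evaluate at each i in [0,7]:
  i=0: ✗ (none in [1,2])
  i=1: ✗ (none in [2,3])
  i=2: ✓ (witness j=4)
  i=3: ✓ (witness j=4)
  i=4: ✓ (witness j=5)
  i=5: ✓ (witness j=7)
  i=6: ✓ (witness j=7)
  i=7: ✓ (witness j=8)
Positions where it holds: {2, 3, 4, 5, 6, 7} → 6.

6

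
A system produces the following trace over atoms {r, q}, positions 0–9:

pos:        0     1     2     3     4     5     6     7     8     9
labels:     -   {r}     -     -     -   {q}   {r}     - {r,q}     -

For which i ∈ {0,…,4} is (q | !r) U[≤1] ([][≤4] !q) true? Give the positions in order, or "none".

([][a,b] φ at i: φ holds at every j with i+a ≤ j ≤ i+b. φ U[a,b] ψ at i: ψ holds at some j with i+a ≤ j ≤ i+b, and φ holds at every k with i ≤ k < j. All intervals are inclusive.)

0

Evaluate at each i in [0,4]:
  i=0: ✓ (rhs at j=0)
  i=1: ✗ (no rhs in [1,2])
  i=2: ✗ (no rhs in [2,3])
  i=3: ✗ (no rhs in [3,4])
  i=4: ✗ (no rhs in [4,5])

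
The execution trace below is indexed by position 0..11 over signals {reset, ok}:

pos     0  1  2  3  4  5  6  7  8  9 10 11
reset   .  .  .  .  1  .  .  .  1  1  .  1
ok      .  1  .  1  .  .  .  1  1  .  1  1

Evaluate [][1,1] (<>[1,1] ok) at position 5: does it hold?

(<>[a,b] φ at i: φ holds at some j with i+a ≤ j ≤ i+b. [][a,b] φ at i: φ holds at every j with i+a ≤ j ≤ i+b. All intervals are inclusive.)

Yes

Check <>[1,1] ok at every j in [6,6]:
  j=6: holds (witness at 7)
All positions satisfy it → formula holds.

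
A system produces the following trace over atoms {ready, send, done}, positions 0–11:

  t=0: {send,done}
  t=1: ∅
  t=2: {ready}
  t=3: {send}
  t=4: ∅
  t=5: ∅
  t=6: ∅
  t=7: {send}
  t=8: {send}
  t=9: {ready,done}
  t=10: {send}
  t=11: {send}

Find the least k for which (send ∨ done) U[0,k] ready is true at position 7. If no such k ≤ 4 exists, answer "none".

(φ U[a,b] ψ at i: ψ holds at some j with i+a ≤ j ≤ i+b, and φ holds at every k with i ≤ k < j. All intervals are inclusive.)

2

Need earliest j ≥ 7 with ready, and (send ∨ done) at every k in [7,j-1].
  j=7: rhs fails.
  j=8: rhs fails.
  j=9: rhs holds; lhs holds on [7,8]. k = 2.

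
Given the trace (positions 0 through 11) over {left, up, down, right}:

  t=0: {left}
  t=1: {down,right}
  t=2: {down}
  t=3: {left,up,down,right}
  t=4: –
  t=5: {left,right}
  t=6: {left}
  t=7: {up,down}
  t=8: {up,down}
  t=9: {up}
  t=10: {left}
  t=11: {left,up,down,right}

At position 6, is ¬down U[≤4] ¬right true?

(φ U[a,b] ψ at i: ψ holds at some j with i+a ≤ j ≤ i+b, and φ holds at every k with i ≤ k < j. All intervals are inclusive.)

Need some j in [6,10] with ¬right, and ¬down at every k in [6,j-1].
  j=6: ¬right holds; no prefix to check → satisfied.

Holds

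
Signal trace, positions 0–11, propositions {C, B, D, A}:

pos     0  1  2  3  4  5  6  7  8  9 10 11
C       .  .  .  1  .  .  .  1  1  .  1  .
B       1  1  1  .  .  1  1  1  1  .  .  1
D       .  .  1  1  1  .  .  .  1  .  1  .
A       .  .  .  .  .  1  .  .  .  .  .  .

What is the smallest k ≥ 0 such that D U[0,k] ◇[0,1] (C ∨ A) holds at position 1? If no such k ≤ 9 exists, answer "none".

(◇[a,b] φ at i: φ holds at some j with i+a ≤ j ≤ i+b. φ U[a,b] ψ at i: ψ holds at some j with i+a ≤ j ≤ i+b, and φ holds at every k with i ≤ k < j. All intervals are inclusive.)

none

Need earliest j ≥ 1 with ◇[0,1] (C ∨ A), and D at every k in [1,j-1].
  j=1: rhs fails.
  j=2: rhs holds but lhs fails at k=1.
  j=3: rhs holds but lhs fails at k=1.
  j=4: rhs holds but lhs fails at k=1.
  j=5: rhs holds but lhs fails at k=1.
  j=6: rhs holds but lhs fails at k=1.
  j=7: rhs holds but lhs fails at k=1.
  j=8: rhs holds but lhs fails at k=1.
  j=9: rhs holds but lhs fails at k=1.
  j=10: rhs holds but lhs fails at k=1.
No witness within the range → none.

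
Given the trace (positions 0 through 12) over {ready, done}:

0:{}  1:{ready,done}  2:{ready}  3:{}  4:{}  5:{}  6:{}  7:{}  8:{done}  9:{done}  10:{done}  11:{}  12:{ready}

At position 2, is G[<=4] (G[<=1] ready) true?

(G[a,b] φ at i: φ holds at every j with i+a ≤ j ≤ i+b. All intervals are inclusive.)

Check G[<=1] ready at every j in [2,6]:
  j=2: fails at 3
  j=3: fails at 3
  j=4: fails at 4
  j=5: fails at 5
  j=6: fails at 6
Fails at j=2 → formula fails.

No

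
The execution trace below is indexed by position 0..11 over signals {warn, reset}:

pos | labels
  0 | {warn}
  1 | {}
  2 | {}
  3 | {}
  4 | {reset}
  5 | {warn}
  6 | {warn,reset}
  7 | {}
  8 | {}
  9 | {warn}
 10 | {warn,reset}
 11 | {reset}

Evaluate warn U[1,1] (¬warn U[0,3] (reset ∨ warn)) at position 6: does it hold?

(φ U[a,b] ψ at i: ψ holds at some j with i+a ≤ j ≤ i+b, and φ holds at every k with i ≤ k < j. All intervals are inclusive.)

Need some j in [7,7] with (¬warn U[0,3] (reset ∨ warn)), and warn at every k in [6,j-1].
  j=7: (¬warn U[0,3] (reset ∨ warn)) holds; warn holds at every k in [6,6] → satisfied.

Holds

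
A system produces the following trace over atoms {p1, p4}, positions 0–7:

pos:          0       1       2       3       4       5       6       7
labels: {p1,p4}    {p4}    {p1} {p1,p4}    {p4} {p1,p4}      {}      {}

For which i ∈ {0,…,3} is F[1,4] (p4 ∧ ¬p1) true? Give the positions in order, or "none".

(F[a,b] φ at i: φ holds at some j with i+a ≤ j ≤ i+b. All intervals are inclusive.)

Evaluate at each i in [0,3]:
  i=0: ✓ (witness j=1)
  i=1: ✓ (witness j=4)
  i=2: ✓ (witness j=4)
  i=3: ✓ (witness j=4)

0, 1, 2, 3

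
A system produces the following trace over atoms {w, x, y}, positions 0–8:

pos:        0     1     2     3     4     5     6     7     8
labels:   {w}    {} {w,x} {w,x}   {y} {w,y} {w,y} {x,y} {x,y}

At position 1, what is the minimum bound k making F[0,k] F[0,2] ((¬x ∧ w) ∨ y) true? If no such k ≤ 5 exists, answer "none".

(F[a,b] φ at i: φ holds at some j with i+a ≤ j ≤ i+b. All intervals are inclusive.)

1

Scan j = 1,2,… for F[0,2] ((¬x ∧ w) ∨ y):
  j=1: fails
  j=2: holds
First hit at j=2, so smallest k = 2-1 = 1.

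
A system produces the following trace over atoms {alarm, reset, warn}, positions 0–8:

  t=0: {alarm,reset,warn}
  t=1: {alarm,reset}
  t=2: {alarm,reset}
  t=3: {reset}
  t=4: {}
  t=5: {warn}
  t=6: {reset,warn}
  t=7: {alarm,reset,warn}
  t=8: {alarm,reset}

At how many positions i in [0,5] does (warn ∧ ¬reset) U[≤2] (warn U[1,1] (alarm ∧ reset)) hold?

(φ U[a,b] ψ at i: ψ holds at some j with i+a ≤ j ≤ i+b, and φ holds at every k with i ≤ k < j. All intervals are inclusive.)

Evaluate at each i in [0,5]:
  i=0: ✓ (rhs at j=0)
  i=1: ✗ (no rhs in [1,3])
  i=2: ✗ (no rhs in [2,4])
  i=3: ✗ (no rhs in [3,5])
  i=4: ✗ (lhs fails at k=4 before rhs at j=6)
  i=5: ✓ (rhs at j=6; lhs holds on [5,5])
Positions where it holds: {0, 5} → 2.

2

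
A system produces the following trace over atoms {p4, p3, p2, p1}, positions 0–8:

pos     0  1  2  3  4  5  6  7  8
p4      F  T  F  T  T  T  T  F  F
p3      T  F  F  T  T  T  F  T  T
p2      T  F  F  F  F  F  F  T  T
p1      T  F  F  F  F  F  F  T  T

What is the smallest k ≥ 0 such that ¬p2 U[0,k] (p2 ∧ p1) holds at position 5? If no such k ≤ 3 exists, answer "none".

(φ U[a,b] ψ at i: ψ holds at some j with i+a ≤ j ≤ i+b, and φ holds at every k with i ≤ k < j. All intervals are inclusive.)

2

Need earliest j ≥ 5 with (p2 ∧ p1), and ¬p2 at every k in [5,j-1].
  j=5: rhs fails.
  j=6: rhs fails.
  j=7: rhs holds; lhs holds on [5,6]. k = 2.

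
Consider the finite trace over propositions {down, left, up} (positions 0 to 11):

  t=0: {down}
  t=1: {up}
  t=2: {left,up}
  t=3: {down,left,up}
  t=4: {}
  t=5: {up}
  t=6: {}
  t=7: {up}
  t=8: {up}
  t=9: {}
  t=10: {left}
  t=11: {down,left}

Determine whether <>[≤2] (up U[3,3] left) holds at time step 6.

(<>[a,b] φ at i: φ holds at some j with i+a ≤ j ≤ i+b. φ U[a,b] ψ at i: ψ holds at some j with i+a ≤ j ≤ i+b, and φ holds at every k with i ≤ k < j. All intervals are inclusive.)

Check (up U[3,3] left) at each j in [6,8]:
  j=6: fails
  j=7: fails
  j=8: fails
No position in the window satisfies it → formula fails.

False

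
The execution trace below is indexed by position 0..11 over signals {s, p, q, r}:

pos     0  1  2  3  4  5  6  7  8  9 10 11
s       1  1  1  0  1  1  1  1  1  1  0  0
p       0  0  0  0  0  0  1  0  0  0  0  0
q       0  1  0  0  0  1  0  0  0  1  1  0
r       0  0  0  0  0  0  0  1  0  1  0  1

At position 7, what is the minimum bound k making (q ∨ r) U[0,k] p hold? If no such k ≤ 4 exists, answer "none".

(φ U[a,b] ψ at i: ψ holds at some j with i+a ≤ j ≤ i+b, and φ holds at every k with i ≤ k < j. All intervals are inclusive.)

none

Need earliest j ≥ 7 with p, and (q ∨ r) at every k in [7,j-1].
  j=7: rhs fails.
  j=8: rhs fails.
  j=9: rhs fails.
  j=10: rhs fails.
  j=11: rhs fails.
No witness within the range → none.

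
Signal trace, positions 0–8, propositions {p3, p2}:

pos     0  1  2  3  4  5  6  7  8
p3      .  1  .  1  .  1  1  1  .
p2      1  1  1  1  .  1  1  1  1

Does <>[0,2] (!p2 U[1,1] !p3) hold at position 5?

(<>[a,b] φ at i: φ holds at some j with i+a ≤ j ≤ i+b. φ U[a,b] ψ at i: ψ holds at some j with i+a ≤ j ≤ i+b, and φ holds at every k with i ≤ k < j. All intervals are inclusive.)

Does not hold

Check (!p2 U[1,1] !p3) at each j in [5,7]:
  j=5: fails
  j=6: fails
  j=7: fails
No position in the window satisfies it → formula fails.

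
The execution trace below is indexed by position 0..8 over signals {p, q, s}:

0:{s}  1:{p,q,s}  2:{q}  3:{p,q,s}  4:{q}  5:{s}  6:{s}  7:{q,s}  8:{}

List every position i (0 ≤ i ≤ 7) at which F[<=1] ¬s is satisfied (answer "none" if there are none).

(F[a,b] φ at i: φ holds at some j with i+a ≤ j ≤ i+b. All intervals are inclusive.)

1, 2, 3, 4, 7

Evaluate at each i in [0,7]:
  i=0: ✗ (none in [0,1])
  i=1: ✓ (witness j=2)
  i=2: ✓ (witness j=2)
  i=3: ✓ (witness j=4)
  i=4: ✓ (witness j=4)
  i=5: ✗ (none in [5,6])
  i=6: ✗ (none in [6,7])
  i=7: ✓ (witness j=8)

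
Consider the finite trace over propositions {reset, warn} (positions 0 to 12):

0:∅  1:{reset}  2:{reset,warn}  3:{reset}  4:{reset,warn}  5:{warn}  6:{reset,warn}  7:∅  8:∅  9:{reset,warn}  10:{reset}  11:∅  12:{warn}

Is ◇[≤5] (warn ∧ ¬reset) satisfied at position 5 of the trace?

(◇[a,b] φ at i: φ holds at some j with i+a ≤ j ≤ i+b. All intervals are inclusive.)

Check (warn ∧ ¬reset) at each j in [5,10]:
  j=5: true
  j=6: false
  j=7: false
  j=8: false
  j=9: false
  j=10: false
Found at j=5 → formula holds.

True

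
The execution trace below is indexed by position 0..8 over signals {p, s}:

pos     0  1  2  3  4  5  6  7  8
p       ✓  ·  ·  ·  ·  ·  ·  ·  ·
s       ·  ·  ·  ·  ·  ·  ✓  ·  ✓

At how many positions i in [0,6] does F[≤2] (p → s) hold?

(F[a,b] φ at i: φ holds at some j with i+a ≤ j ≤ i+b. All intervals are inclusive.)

7

Evaluate at each i in [0,6]:
  i=0: ✓ (witness j=1)
  i=1: ✓ (witness j=1)
  i=2: ✓ (witness j=2)
  i=3: ✓ (witness j=3)
  i=4: ✓ (witness j=4)
  i=5: ✓ (witness j=5)
  i=6: ✓ (witness j=6)
Positions where it holds: {0, 1, 2, 3, 4, 5, 6} → 7.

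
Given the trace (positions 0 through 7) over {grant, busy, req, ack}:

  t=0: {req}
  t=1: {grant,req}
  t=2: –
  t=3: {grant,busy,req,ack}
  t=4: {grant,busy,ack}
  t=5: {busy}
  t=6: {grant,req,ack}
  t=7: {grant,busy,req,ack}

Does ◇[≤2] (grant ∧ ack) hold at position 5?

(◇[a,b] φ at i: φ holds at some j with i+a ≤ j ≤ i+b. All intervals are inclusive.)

Check (grant ∧ ack) at each j in [5,7]:
  j=5: false
  j=6: true
  j=7: true
Found at j=6 → formula holds.

Holds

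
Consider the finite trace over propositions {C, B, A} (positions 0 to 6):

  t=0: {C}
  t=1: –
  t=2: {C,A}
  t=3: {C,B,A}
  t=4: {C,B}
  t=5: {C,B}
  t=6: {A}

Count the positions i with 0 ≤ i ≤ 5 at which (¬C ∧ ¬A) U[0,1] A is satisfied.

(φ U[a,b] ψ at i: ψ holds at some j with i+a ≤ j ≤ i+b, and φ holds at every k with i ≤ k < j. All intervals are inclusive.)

3

Evaluate at each i in [0,5]:
  i=0: ✗ (no rhs in [0,1])
  i=1: ✓ (rhs at j=2; lhs holds on [1,1])
  i=2: ✓ (rhs at j=2)
  i=3: ✓ (rhs at j=3)
  i=4: ✗ (no rhs in [4,5])
  i=5: ✗ (lhs fails at k=5 before rhs at j=6)
Positions where it holds: {1, 2, 3} → 3.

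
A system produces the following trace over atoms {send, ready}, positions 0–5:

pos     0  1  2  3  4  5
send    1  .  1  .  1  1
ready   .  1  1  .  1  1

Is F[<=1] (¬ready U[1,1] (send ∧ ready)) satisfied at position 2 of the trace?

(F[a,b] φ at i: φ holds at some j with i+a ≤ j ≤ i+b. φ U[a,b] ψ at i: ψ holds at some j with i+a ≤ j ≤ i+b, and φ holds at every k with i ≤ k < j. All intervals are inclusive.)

Check (¬ready U[1,1] (send ∧ ready)) at each j in [2,3]:
  j=2: fails
  j=3: holds
Found at j=3 → formula holds.

Yes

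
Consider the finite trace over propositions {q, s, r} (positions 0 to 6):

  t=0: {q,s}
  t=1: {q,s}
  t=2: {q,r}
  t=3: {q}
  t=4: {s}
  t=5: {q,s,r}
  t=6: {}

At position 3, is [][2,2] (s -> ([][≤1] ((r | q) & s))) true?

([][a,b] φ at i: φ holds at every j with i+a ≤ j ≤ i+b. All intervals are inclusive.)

Check (s -> ([][≤1] ((r | q) & s))) at every j in [5,5]:
  j=5: antecedent true; consequent fails at 6 → ✗
Fails at j=5 → formula fails.

False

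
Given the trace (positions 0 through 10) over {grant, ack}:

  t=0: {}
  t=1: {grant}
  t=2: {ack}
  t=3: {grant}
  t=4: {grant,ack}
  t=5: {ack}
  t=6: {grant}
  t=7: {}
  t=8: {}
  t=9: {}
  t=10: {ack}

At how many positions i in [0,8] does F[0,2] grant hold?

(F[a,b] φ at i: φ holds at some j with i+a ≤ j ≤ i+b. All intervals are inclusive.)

Evaluate at each i in [0,8]:
  i=0: ✓ (witness j=1)
  i=1: ✓ (witness j=1)
  i=2: ✓ (witness j=3)
  i=3: ✓ (witness j=3)
  i=4: ✓ (witness j=4)
  i=5: ✓ (witness j=6)
  i=6: ✓ (witness j=6)
  i=7: ✗ (none in [7,9])
  i=8: ✗ (none in [8,10])
Positions where it holds: {0, 1, 2, 3, 4, 5, 6} → 7.

7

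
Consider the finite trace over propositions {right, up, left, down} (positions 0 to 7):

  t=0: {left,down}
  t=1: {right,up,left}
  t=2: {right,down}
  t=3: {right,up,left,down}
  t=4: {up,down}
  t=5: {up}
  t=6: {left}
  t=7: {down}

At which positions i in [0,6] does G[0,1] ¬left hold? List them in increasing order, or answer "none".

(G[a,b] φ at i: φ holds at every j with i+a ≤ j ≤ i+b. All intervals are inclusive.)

Evaluate at each i in [0,6]:
  i=0: ✗ (fails at j=0)
  i=1: ✗ (fails at j=1)
  i=2: ✗ (fails at j=3)
  i=3: ✗ (fails at j=3)
  i=4: ✓ (all of [4,5])
  i=5: ✗ (fails at j=6)
  i=6: ✗ (fails at j=6)

4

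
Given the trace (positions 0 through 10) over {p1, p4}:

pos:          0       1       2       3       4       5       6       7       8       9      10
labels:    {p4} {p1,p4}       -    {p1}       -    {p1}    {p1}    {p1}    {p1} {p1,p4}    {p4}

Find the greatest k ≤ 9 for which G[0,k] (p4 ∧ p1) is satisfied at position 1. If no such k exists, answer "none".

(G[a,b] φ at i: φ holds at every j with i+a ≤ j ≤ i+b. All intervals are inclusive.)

(p4 ∧ p1) must hold from j=1 onward; find where it first fails.
  j=1: holds
  j=2: fails
Holds on [1,1], so largest k = 0.

0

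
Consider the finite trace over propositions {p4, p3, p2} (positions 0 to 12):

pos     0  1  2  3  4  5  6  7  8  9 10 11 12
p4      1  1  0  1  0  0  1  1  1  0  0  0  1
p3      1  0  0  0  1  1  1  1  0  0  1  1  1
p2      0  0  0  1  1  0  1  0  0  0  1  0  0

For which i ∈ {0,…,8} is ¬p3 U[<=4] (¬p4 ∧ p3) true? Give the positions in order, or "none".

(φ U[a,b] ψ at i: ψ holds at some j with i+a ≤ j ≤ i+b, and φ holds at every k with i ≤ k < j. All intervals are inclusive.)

1, 2, 3, 4, 5, 8

Evaluate at each i in [0,8]:
  i=0: ✗ (lhs fails at k=0 before rhs at j=4)
  i=1: ✓ (rhs at j=4; lhs holds on [1,3])
  i=2: ✓ (rhs at j=4; lhs holds on [2,3])
  i=3: ✓ (rhs at j=4; lhs holds on [3,3])
  i=4: ✓ (rhs at j=4)
  i=5: ✓ (rhs at j=5)
  i=6: ✗ (lhs fails at k=6 before rhs at j=10)
  i=7: ✗ (lhs fails at k=7 before rhs at j=10)
  i=8: ✓ (rhs at j=10; lhs holds on [8,9])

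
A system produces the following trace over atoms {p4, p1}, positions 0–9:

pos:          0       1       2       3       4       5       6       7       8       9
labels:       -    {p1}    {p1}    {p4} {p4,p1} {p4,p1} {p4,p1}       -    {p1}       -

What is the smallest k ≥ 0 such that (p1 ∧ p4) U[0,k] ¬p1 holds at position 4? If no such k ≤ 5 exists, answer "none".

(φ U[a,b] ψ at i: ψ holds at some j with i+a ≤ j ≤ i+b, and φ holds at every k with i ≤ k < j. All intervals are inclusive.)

3

Need earliest j ≥ 4 with ¬p1, and (p1 ∧ p4) at every k in [4,j-1].
  j=4: rhs fails.
  j=5: rhs fails.
  j=6: rhs fails.
  j=7: rhs holds; lhs holds on [4,6]. k = 3.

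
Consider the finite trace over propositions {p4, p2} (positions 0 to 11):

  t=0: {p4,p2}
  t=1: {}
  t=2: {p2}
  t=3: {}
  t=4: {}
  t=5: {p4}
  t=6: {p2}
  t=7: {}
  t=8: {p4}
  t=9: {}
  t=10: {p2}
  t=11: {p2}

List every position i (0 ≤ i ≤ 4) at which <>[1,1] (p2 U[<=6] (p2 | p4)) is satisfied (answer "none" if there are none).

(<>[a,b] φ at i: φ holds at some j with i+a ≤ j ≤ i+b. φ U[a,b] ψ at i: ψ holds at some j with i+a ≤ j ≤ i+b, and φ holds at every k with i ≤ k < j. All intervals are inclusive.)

1, 4

Evaluate at each i in [0,4]:
  i=0: ✗ (none in [1,1])
  i=1: ✓ (witness j=2)
  i=2: ✗ (none in [3,3])
  i=3: ✗ (none in [4,4])
  i=4: ✓ (witness j=5)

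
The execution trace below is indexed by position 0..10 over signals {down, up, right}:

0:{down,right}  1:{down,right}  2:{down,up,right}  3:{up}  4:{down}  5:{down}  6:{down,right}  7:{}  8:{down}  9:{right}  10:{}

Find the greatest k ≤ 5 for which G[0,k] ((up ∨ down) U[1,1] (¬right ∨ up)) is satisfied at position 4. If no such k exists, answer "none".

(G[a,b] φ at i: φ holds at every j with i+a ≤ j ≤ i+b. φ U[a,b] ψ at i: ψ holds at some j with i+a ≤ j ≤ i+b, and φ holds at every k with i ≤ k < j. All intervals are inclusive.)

0

((up ∨ down) U[1,1] (¬right ∨ up)) must hold from j=4 onward; find where it first fails.
  j=4: holds
  j=5: fails
Holds on [4,4], so largest k = 0.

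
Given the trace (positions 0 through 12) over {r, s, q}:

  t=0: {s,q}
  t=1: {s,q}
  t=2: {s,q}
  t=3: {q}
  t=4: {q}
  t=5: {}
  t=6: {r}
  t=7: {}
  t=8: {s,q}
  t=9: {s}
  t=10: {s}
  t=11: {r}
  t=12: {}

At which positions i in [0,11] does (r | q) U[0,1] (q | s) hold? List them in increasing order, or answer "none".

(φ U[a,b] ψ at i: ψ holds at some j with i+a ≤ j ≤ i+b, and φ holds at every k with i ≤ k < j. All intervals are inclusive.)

Evaluate at each i in [0,11]:
  i=0: ✓ (rhs at j=0)
  i=1: ✓ (rhs at j=1)
  i=2: ✓ (rhs at j=2)
  i=3: ✓ (rhs at j=3)
  i=4: ✓ (rhs at j=4)
  i=5: ✗ (no rhs in [5,6])
  i=6: ✗ (no rhs in [6,7])
  i=7: ✗ (lhs fails at k=7 before rhs at j=8)
  i=8: ✓ (rhs at j=8)
  i=9: ✓ (rhs at j=9)
  i=10: ✓ (rhs at j=10)
  i=11: ✗ (no rhs in [11,12])

0, 1, 2, 3, 4, 8, 9, 10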